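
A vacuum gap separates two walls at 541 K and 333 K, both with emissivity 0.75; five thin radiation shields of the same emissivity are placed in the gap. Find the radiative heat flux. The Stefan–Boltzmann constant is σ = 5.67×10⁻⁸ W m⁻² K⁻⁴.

Each of the 6 gaps contributes resistance (2/ε − 1) = 2/0.75 − 1 = 1.667; total = 10.00.
q = σ(T₁⁴ − T₂⁴) / 10.00 = 5.67×10⁻⁸ × 7.34×10^10 / 10.00 = 416 W/m².

q ≈ 416 W/m²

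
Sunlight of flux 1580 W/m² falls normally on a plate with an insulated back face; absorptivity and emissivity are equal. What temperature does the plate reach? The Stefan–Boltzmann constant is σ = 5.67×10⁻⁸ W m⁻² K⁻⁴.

T ≈ 409 K

Absorbed flux αS = emitted flux εσT⁴ (one radiating face); with α = ε, T = (S/σ)^(1/4).
T = (1580 / 5.67×10⁻⁸)^(1/4) = (2.79×10^10)^(1/4).
T = 409 K.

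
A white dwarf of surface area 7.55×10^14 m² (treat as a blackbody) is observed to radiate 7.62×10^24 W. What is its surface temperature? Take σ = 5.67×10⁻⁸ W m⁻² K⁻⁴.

From P = σAT⁴, T = (P / σA)^(1/4) = (7.62×10^24 / (5.67×10⁻⁸ × 7.55×10^14))^(1/4).
T = (1.78×10^17)^(1/4) = 20500 K.

T ≈ 20500 K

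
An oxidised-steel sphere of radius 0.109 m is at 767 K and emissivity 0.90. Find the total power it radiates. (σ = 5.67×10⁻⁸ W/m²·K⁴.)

P ≈ 2640 W

A = 4πr² = 4π × (0.109)² = 0.149 m².
Stefan–Boltzmann: P = εσAT⁴ = 0.90 × 5.67×10⁻⁸ × 0.149 × (767)⁴ = 0.90 × 5.67×10⁻⁸ × 0.149 × 3.46×10^11.
P = 2640 W.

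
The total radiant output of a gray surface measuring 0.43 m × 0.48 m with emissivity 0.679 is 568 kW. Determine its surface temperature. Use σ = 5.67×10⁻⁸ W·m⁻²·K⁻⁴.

A = 0.43 × 0.48 = 0.206 m².
From P = εσAT⁴, T = (P / εσA)^(1/4) = (5.68×10^5 / (0.679 × 5.67×10⁻⁸ × 0.206))^(1/4).
T = (7.15×10^13)^(1/4) = 2910 K.

T ≈ 2910 K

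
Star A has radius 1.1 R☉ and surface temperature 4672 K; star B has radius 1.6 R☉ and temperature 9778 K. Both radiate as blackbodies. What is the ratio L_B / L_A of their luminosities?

L = 4πR²σT⁴ ∝ R²T⁴, so L_B/L_A = (1.6/1.1)² × (9778/4672)⁴ = 2.12 × 19.2 = 40.6.

L_B/L_A ≈ 40.6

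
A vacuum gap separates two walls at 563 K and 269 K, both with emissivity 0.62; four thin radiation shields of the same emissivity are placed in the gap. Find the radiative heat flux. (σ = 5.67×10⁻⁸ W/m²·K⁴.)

Each of the 5 gaps contributes resistance (2/ε − 1) = 2/0.62 − 1 = 2.226; total = 11.13.
q = σ(T₁⁴ − T₂⁴) / 11.13 = 5.67×10⁻⁸ × 9.52×10^10 / 11.13 = 485 W/m².

q ≈ 485 W/m²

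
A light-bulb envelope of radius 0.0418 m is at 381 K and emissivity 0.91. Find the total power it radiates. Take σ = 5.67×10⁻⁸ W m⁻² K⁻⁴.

A = 4πr² = 4π × (0.0418)² = 0.0220 m².
P = εσAT⁴ = 0.91 × 5.67×10⁻⁸ × 0.0220 × (381)⁴ = 0.91 × 5.67×10⁻⁸ × 0.0220 × 2.11×10^10.
P = 23.9 W.

P ≈ 23.9 W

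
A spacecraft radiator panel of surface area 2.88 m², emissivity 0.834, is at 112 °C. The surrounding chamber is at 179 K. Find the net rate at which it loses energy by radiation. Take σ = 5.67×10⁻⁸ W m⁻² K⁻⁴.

Convert: 112 °C = 385 K.
Q = εσA(T⁴ − T_s⁴). T⁴ − T_s⁴ = (385)⁴ − (179)⁴ = 2.20×10^10 − 1.03×10^9 = 2.09×10^10 K⁴.
Q = 0.834 × 5.67×10⁻⁸ × 2.88 × 2.09×10^10 = 2850 W.

Q ≈ 2850 W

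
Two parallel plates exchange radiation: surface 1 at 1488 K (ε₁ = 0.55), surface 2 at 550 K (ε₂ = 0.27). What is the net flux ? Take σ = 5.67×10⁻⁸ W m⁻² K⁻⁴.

For two large parallel gray plates, q = σ(T₁⁴ − T₂⁴) / (1/ε₁ + 1/ε₂ − 1).
1/ε₁ + 1/ε₂ − 1 = 1/0.55 + 1/0.27 − 1 = 4.522.
T₁⁴ − T₂⁴ = 4.90×10^12 − 9.15×10^10 = 4.81×10^12 K⁴.
q = 5.67×10⁻⁸ × 4.81×10^12 / 4.522 = 60300 W/m².

q ≈ 60300 W/m²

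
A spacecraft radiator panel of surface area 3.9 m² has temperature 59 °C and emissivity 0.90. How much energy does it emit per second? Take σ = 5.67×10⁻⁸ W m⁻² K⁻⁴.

P ≈ 2420 W

59 °C = 332 K.
P = εσAT⁴ = 0.90 × 5.67×10⁻⁸ × 3.90 × (332)⁴ = 0.90 × 5.67×10⁻⁸ × 3.90 × 1.21×10^10.
P = 2420 W.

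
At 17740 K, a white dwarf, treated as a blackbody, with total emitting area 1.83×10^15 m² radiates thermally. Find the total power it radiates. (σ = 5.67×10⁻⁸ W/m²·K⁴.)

P ≈ 1.03×10^25 W

P = σAT⁴ = 5.67×10⁻⁸ × 1.83×10^15 × (17740)⁴ = 5.67×10⁻⁸ × 1.83×10^15 × 9.90×10^16.
P = 1.03×10^25 W.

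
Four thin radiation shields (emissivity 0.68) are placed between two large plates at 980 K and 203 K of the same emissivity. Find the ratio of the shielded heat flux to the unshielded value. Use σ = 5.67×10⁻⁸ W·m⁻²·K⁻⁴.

With N identical shields there are N+1 = 5 gaps in series, each with the same radiative resistance, so the flux falls to 1/(N+1) of its unshielded value.

ratio ≈ 0.200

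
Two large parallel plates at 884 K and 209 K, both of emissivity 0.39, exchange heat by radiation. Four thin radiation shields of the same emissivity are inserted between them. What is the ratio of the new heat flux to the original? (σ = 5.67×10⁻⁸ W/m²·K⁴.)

ratio ≈ 0.200

With N identical shields there are N+1 = 5 gaps in series, each with the same radiative resistance, so the flux falls to 1/(N+1) of its unshielded value.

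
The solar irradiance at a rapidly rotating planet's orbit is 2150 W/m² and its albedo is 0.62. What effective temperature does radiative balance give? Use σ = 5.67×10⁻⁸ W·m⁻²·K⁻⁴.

Power absorbed = (1−a)S·πR²; power emitted = 4πR²σT⁴. Equating and cancelling πR²:
T = ((1−a)S / 4σ)^(1/4) = (817 / (4 × 5.67×10⁻⁸))^(1/4) = (3.60×10^9)^(1/4).
T = 245 K.

T ≈ 245 K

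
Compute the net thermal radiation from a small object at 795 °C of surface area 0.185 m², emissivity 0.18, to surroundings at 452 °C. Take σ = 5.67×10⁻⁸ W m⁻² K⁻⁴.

Q ≈ 1930 W

Convert: 795 °C = 1068 K; 452 °C = 725 K.
Q = εσA(T⁴ − T_s⁴). T⁴ − T_s⁴ = (1068)⁴ − (725)⁴ = 1.30×10^12 − 2.76×10^11 = 1.02×10^12 K⁴.
Q = 0.18 × 5.67×10⁻⁸ × 0.185 × 1.02×10^12 = 1930 W.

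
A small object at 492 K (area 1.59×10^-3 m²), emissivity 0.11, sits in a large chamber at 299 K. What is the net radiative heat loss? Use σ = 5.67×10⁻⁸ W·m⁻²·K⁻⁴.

Q = εσA(T⁴ − T_s⁴). T⁴ − T_s⁴ = (492)⁴ − (299)⁴ = 5.86×10^10 − 7.99×10^9 = 5.06×10^10 K⁴.
Q = 0.11 × 5.67×10⁻⁸ × 1.59×10^-3 × 5.06×10^10 = 0.502 W.

Q ≈ 0.502 W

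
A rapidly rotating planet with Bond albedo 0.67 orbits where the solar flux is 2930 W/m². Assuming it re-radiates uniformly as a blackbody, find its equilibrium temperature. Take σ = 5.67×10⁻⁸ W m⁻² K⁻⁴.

T ≈ 256 K

Power absorbed = (1−a)S·πR²; power emitted = 4πR²σT⁴. Equating and cancelling πR²:
T = ((1−a)S / 4σ)^(1/4) = (967 / (4 × 5.67×10⁻⁸))^(1/4) = (4.26×10^9)^(1/4).
T = 256 K.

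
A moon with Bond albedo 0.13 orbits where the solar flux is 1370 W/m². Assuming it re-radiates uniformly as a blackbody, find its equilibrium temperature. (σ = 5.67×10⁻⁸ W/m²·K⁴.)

T ≈ 269 K

Power absorbed = (1−a)S·πR²; power emitted = 4πR²σT⁴. Equating and cancelling πR²:
T = ((1−a)S / 4σ)^(1/4) = (1190 / (4 × 5.67×10⁻⁸))^(1/4) = (5.26×10^9)^(1/4).
T = 269 K.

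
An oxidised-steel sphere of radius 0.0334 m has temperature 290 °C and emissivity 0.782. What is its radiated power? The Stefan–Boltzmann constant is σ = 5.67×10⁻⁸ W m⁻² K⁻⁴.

A = 4πr² = 4π × (0.0334)² = 0.0140 m².
290 °C = 563 K.
P = εσAT⁴ = 0.782 × 5.67×10⁻⁸ × 0.0140 × (563)⁴ = 0.782 × 5.67×10⁻⁸ × 0.0140 × 1.00×10^11.
P = 62.4 W.

P ≈ 62.4 W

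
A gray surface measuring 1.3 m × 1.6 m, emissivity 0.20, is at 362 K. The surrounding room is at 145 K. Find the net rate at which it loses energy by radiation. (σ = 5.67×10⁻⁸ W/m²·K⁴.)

Q ≈ 395 W

A = 1.3 × 1.6 = 2.08 m².
Q = εσA(T⁴ − T_s⁴). T⁴ − T_s⁴ = (362)⁴ − (145)⁴ = 1.72×10^10 − 4.42×10^8 = 1.67×10^10 K⁴.
Q = 0.20 × 5.67×10⁻⁸ × 2.08 × 1.67×10^10 = 395 W.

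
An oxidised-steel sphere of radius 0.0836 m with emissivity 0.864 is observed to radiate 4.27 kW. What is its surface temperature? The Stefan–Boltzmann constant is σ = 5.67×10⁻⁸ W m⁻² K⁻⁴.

T ≈ 998 K

A = 4πr² = 4π × (0.0836)² = 0.0878 m².
From P = εσAT⁴, T = (P / εσA)^(1/4) = (4270 / (0.864 × 5.67×10⁻⁸ × 0.0878))^(1/4).
T = (9.92×10^11)^(1/4) = 998 K.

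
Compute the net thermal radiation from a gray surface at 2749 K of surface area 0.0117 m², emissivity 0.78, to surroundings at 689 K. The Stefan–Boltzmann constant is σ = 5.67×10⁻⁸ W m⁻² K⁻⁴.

Q ≈ 29400 W

Q = εσA(T⁴ − T_s⁴). T⁴ − T_s⁴ = (2749)⁴ − (689)⁴ = 5.71×10^13 − 2.25×10^11 = 5.69×10^13 K⁴.
Q = 0.78 × 5.67×10⁻⁸ × 0.0117 × 5.69×10^13 = 29400 W.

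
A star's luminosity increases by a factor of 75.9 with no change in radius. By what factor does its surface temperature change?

factor ≈ 2.95

P ∝ T⁴ ⇒ T ∝ P^(1/4), so T scales by (75.9)^(1/4) = 2.95.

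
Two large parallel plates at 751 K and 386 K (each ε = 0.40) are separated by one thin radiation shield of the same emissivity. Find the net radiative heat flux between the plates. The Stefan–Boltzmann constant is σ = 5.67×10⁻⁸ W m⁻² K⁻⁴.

Each of the 2 gaps contributes resistance (2/ε − 1) = 2/0.40 − 1 = 4.000; total = 8.000.
q = σ(T₁⁴ − T₂⁴) / 8.000 = 5.67×10⁻⁸ × 2.96×10^11 / 8.000 = 2100 W/m².

q ≈ 2100 W/m²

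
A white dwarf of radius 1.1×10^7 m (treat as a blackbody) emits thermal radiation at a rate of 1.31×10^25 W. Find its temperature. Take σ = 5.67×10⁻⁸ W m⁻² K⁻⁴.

T ≈ 19700 K

A = 4πr² = 4π × (1.1×10^7)² = 1.52×10^15 m².
From P = σAT⁴, T = (P / σA)^(1/4) = (1.31×10^25 / (5.67×10⁻⁸ × 1.52×10^15))^(1/4).
T = (1.52×10^17)^(1/4) = 19700 K.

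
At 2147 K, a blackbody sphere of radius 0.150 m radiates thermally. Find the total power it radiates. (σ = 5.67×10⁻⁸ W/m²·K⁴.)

P ≈ 3.41×10^5 W

A = 4πr² = 4π × (0.150)² = 0.283 m².
P = σAT⁴ = 5.67×10⁻⁸ × 0.283 × (2147)⁴ = 5.67×10⁻⁸ × 0.283 × 2.12×10^13.
P = 3.41×10^5 W.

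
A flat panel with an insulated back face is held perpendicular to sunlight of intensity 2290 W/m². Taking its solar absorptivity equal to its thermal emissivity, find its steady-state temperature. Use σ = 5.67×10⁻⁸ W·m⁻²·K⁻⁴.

Absorbed flux αS = emitted flux εσT⁴ (one radiating face); with α = ε, T = (S/σ)^(1/4).
T = (2290 / 5.67×10⁻⁸)^(1/4) = (4.04×10^10)^(1/4).
T = 448 K.

T ≈ 448 K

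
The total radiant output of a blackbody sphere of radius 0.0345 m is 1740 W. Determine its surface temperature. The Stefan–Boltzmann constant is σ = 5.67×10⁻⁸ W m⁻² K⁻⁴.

T ≈ 1200 K

A = 4πr² = 4π × (0.0345)² = 0.0150 m².
From P = σAT⁴, T = (P / σA)^(1/4) = (1740 / (5.67×10⁻⁸ × 0.0150))^(1/4).
T = (2.05×10^12)^(1/4) = 1200 K.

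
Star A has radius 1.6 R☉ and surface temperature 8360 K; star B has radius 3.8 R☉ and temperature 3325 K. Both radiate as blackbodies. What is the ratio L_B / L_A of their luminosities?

L_B/L_A ≈ 0.141

L = 4πR²σT⁴ ∝ R²T⁴, so L_B/L_A = (3.8/1.6)² × (3325/8360)⁴ = 5.64 × 0.0250 = 0.141.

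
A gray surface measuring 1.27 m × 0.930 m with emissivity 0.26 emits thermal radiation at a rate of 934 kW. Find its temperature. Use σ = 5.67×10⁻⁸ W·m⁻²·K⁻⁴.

T ≈ 2710 K

A = 1.27 × 0.930 = 1.18 m².
From P = εσAT⁴, T = (P / εσA)^(1/4) = (9.34×10^5 / (0.26 × 5.67×10⁻⁸ × 1.18))^(1/4).
T = (5.36×10^13)^(1/4) = 2710 K.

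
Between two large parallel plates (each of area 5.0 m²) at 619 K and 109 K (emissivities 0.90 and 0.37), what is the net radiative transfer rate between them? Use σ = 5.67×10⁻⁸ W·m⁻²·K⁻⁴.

For two large parallel gray plates, q = σ(T₁⁴ − T₂⁴) / (1/ε₁ + 1/ε₂ − 1).
1/ε₁ + 1/ε₂ − 1 = 1/0.90 + 1/0.37 − 1 = 2.814.
T₁⁴ − T₂⁴ = 1.47×10^11 − 1.41×10^8 = 1.47×10^11 K⁴.
q = 5.67×10⁻⁸ × 1.47×10^11 / 2.814 = 2960 W/m².
Q = q·A = 2960 × 5.0 = 14800 W.

Q ≈ 14800 W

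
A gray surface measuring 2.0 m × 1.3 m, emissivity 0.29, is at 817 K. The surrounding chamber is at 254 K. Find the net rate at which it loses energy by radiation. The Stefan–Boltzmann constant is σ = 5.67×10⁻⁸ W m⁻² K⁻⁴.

A = 2.0 × 1.3 = 2.60 m².
Q = εσA(T⁴ − T_s⁴). T⁴ − T_s⁴ = (817)⁴ − (254)⁴ = 4.46×10^11 − 4.16×10^9 = 4.41×10^11 K⁴.
Q = 0.29 × 5.67×10⁻⁸ × 2.60 × 4.41×10^11 = 18900 W.

Q ≈ 18900 W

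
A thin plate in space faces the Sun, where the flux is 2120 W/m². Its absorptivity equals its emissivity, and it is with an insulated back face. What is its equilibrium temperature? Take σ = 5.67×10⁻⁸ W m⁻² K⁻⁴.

Absorbed flux αS = emitted flux εσT⁴ (one radiating face); with α = ε, T = (S/σ)^(1/4).
T = (2120 / 5.67×10⁻⁸)^(1/4) = (3.74×10^10)^(1/4).
T = 440 K.

T ≈ 440 K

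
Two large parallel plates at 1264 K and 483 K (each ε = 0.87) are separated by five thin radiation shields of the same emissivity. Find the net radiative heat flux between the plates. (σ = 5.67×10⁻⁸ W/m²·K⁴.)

q ≈ 18200 W/m²

Each of the 6 gaps contributes resistance (2/ε − 1) = 2/0.87 − 1 = 1.299; total = 7.793.
q = σ(T₁⁴ − T₂⁴) / 7.793 = 5.67×10⁻⁸ × 2.50×10^12 / 7.793 = 18200 W/m².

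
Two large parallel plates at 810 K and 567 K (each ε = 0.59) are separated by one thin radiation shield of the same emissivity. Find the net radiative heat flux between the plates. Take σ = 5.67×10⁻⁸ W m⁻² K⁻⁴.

q ≈ 3880 W/m²

Each of the 2 gaps contributes resistance (2/ε − 1) = 2/0.59 − 1 = 2.390; total = 4.780.
q = σ(T₁⁴ − T₂⁴) / 4.780 = 5.67×10⁻⁸ × 3.27×10^11 / 4.780 = 3880 W/m².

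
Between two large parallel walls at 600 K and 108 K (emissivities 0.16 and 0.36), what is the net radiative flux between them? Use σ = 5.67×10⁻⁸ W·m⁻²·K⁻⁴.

q ≈ 914 W/m²

For two large parallel gray plates, q = σ(T₁⁴ − T₂⁴) / (1/ε₁ + 1/ε₂ − 1).
1/ε₁ + 1/ε₂ − 1 = 1/0.16 + 1/0.36 − 1 = 8.028.
T₁⁴ − T₂⁴ = 1.30×10^11 − 1.36×10^8 = 1.29×10^11 K⁴.
q = 5.67×10⁻⁸ × 1.29×10^11 / 8.028 = 914 W/m².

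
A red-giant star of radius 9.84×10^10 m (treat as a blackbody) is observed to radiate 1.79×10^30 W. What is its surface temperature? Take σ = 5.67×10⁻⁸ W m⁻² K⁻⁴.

A = 4πr² = 4π × (9.84×10^10)² = 1.22×10^23 m².
From P = σAT⁴, T = (P / σA)^(1/4) = (1.79×10^30 / (5.67×10⁻⁸ × 1.22×10^23))^(1/4).
T = (2.59×10^14)^(1/4) = 4010 K.

T ≈ 4010 K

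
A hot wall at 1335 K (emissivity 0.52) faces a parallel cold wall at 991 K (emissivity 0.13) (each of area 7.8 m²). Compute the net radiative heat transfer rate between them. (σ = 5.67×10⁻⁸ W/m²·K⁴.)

For two large parallel gray plates, q = σ(T₁⁴ − T₂⁴) / (1/ε₁ + 1/ε₂ − 1).
1/ε₁ + 1/ε₂ − 1 = 1/0.52 + 1/0.13 − 1 = 8.615.
T₁⁴ − T₂⁴ = 3.18×10^12 − 9.64×10^11 = 2.21×10^12 K⁴.
q = 5.67×10⁻⁸ × 2.21×10^12 / 8.615 = 14600 W/m².
Q = q·A = 14600 × 7.8 = 1.14×10^5 W.

Q ≈ 1.14×10^5 W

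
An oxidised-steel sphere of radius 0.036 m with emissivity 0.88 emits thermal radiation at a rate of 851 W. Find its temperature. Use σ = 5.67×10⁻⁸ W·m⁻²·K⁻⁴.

A = 4πr² = 4π × (0.036)² = 0.0163 m².
From P = εσAT⁴, T = (P / εσA)^(1/4) = (851 / (0.88 × 5.67×10⁻⁸ × 0.0163))^(1/4).
T = (1.05×10^12)^(1/4) = 1010 K.

T ≈ 1010 K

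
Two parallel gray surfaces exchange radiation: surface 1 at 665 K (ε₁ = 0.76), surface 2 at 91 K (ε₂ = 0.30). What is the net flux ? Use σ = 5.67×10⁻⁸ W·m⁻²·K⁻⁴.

For two large parallel gray plates, q = σ(T₁⁴ − T₂⁴) / (1/ε₁ + 1/ε₂ − 1).
1/ε₁ + 1/ε₂ − 1 = 1/0.76 + 1/0.30 − 1 = 3.649.
T₁⁴ − T₂⁴ = 1.96×10^11 − 6.86×10^7 = 1.95×10^11 K⁴.
q = 5.67×10⁻⁸ × 1.95×10^11 / 3.649 = 3040 W/m².

q ≈ 3040 W/m²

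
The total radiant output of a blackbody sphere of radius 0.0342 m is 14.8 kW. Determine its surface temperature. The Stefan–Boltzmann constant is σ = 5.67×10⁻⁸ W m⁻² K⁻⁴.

T ≈ 2050 K

A = 4πr² = 4π × (0.0342)² = 0.0147 m².
From P = σAT⁴, T = (P / σA)^(1/4) = (14800 / (5.67×10⁻⁸ × 0.0147))^(1/4).
T = (1.78×10^13)^(1/4) = 2050 K.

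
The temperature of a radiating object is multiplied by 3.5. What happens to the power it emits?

factor ≈ 150

P ∝ T⁴, so the power scales as (3.5)⁴ = 150.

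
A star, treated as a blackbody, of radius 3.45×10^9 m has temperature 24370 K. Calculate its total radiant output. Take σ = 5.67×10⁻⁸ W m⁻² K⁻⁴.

P ≈ 2.99×10^30 W

A = 4πr² = 4π × (3.45×10^9)² = 1.50×10^20 m².
P = σAT⁴ = 5.67×10⁻⁸ × 1.50×10^20 × (24370)⁴ = 5.67×10⁻⁸ × 1.50×10^20 × 3.53×10^17.
P = 2.99×10^30 W.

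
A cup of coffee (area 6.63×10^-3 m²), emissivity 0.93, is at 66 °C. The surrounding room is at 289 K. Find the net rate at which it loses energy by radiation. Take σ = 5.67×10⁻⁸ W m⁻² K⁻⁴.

Q ≈ 2.18 W

Convert: 66 °C = 339 K.
Q = εσA(T⁴ − T_s⁴). T⁴ − T_s⁴ = (339)⁴ − (289)⁴ = 1.32×10^10 − 6.98×10^9 = 6.23×10^9 K⁴.
Q = 0.93 × 5.67×10⁻⁸ × 6.63×10^-3 × 6.23×10^9 = 2.18 W.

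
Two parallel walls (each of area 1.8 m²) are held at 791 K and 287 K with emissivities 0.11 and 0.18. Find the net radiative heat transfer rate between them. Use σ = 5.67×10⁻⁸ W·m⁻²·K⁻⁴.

For two large parallel gray plates, q = σ(T₁⁴ − T₂⁴) / (1/ε₁ + 1/ε₂ − 1).
1/ε₁ + 1/ε₂ − 1 = 1/0.11 + 1/0.18 − 1 = 13.65.
T₁⁴ − T₂⁴ = 3.91×10^11 − 6.78×10^9 = 3.85×10^11 K⁴.
q = 5.67×10⁻⁸ × 3.85×10^11 / 13.65 = 1600 W/m².
Q = q·A = 1600 × 1.8 = 2880 W.

Q ≈ 2880 W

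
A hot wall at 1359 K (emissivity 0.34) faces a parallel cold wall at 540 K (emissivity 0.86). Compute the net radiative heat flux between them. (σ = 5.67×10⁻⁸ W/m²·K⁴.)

For two large parallel gray plates, q = σ(T₁⁴ − T₂⁴) / (1/ε₁ + 1/ε₂ − 1).
1/ε₁ + 1/ε₂ − 1 = 1/0.34 + 1/0.86 − 1 = 3.104.
T₁⁴ − T₂⁴ = 3.41×10^12 − 8.50×10^10 = 3.33×10^12 K⁴.
q = 5.67×10⁻⁸ × 3.33×10^12 / 3.104 = 60800 W/m².

q ≈ 60800 W/m²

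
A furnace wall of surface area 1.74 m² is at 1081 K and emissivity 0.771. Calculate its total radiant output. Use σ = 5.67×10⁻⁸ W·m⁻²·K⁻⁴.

P ≈ 1.04×10^5 W

P = εσAT⁴ = 0.771 × 5.67×10⁻⁸ × 1.74 × (1081)⁴ = 0.771 × 5.67×10⁻⁸ × 1.74 × 1.37×10^12.
P = 1.04×10^5 W.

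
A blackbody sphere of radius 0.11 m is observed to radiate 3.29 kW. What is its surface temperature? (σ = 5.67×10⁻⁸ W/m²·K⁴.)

T ≈ 786 K

A = 4πr² = 4π × (0.11)² = 0.152 m².
From P = σAT⁴, T = (P / σA)^(1/4) = (3290 / (5.67×10⁻⁸ × 0.152))^(1/4).
T = (3.82×10^11)^(1/4) = 786 K.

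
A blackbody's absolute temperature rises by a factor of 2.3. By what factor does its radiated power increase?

factor ≈ 28.0

P ∝ T⁴, so the power scales as (2.3)⁴ = 28.0.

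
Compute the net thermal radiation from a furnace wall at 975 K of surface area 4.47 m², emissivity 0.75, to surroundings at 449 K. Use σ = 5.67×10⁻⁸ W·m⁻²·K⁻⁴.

Q = εσA(T⁴ − T_s⁴). T⁴ − T_s⁴ = (975)⁴ − (449)⁴ = 9.04×10^11 − 4.06×10^10 = 8.63×10^11 K⁴.
Q = 0.75 × 5.67×10⁻⁸ × 4.47 × 8.63×10^11 = 1.64×10^5 W.

Q ≈ 1.64×10^5 W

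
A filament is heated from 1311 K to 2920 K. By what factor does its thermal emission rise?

ratio ≈ 24.6

P ∝ T⁴, so the ratio is (2920/1311)⁴ = (2.227)⁴ = 24.6.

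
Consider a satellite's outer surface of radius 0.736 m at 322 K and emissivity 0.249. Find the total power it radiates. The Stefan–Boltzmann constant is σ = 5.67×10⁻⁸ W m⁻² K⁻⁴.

P ≈ 1030 W

A = 4πr² = 4π × (0.736)² = 6.81 m².
P = εσAT⁴ = 0.249 × 5.67×10⁻⁸ × 6.81 × (322)⁴ = 0.249 × 5.67×10⁻⁸ × 6.81 × 1.08×10^10.
P = 1030 W.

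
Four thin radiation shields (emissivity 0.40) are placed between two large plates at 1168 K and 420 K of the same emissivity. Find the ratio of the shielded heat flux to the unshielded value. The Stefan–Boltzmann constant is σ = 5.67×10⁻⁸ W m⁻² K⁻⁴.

ratio ≈ 0.200

With N identical shields there are N+1 = 5 gaps in series, each with the same radiative resistance, so the flux falls to 1/(N+1) of its unshielded value.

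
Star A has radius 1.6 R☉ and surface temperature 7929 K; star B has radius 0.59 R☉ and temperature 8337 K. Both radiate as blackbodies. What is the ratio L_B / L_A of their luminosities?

L_B/L_A ≈ 0.166

L = 4πR²σT⁴ ∝ R²T⁴, so L_B/L_A = (0.59/1.6)² × (8337/7929)⁴ = 0.136 × 1.22 = 0.166.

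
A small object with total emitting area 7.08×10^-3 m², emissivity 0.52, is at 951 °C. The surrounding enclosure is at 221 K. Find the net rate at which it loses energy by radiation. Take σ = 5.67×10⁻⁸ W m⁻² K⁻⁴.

Convert: 951 °C = 1224 K.
Q = εσA(T⁴ − T_s⁴). T⁴ − T_s⁴ = (1224)⁴ − (221)⁴ = 2.24×10^12 − 2.39×10^9 = 2.24×10^12 K⁴.
Q = 0.52 × 5.67×10⁻⁸ × 7.08×10^-3 × 2.24×10^12 = 468 W.

Q ≈ 468 W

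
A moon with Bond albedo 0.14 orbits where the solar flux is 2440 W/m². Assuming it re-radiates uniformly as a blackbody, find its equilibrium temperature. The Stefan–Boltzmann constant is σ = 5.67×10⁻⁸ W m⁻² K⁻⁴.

T ≈ 310 K

Power absorbed = (1−a)S·πR²; power emitted = 4πR²σT⁴. Equating and cancelling πR²:
T = ((1−a)S / 4σ)^(1/4) = (2100 / (4 × 5.67×10⁻⁸))^(1/4) = (9.25×10^9)^(1/4).
T = 310 K.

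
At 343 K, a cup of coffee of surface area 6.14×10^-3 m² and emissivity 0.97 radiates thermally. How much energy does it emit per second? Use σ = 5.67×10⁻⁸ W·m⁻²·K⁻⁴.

P = εσAT⁴ = 0.97 × 5.67×10⁻⁸ × 6.14×10^-3 × (343)⁴ = 0.97 × 5.67×10⁻⁸ × 6.14×10^-3 × 1.38×10^10.
P = 4.67 W.

P ≈ 4.67 W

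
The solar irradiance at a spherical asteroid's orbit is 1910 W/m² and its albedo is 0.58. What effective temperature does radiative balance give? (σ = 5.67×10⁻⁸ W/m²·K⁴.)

Power absorbed = (1−a)S·πR²; power emitted = 4πR²σT⁴. Equating and cancelling πR²:
T = ((1−a)S / 4σ)^(1/4) = (802 / (4 × 5.67×10⁻⁸))^(1/4) = (3.54×10^9)^(1/4).
T = 244 K.

T ≈ 244 K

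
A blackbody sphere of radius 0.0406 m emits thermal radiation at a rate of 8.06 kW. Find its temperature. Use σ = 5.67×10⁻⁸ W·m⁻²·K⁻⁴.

A = 4πr² = 4π × (0.0406)² = 0.0207 m².
From P = σAT⁴, T = (P / σA)^(1/4) = (8060 / (5.67×10⁻⁸ × 0.0207))^(1/4).
T = (6.86×10^12)^(1/4) = 1620 K.

T ≈ 1620 K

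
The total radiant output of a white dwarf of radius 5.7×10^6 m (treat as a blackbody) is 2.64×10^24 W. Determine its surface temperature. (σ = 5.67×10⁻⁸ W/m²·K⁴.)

T ≈ 18400 K

A = 4πr² = 4π × (5.7×10^6)² = 4.08×10^14 m².
From P = σAT⁴, T = (P / σA)^(1/4) = (2.64×10^24 / (5.67×10⁻⁸ × 4.08×10^14))^(1/4).
T = (1.14×10^17)^(1/4) = 18400 K.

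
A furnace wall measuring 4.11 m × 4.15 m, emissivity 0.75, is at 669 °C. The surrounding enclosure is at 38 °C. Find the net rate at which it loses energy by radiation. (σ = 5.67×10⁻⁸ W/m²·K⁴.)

A = 4.11 × 4.15 = 17.1 m².
Convert: 669 °C = 942 K; 38 °C = 311 K.
Q = εσA(T⁴ − T_s⁴). T⁴ − T_s⁴ = (942)⁴ − (311)⁴ = 7.87×10^11 − 9.35×10^9 = 7.78×10^11 K⁴.
Q = 0.75 × 5.67×10⁻⁸ × 17.1 × 7.78×10^11 = 5.64×10^5 W.

Q ≈ 5.64×10^5 W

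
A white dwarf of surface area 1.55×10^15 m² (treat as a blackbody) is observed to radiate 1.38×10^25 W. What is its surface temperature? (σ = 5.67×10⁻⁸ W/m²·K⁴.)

T ≈ 19900 K

From P = σAT⁴, T = (P / σA)^(1/4) = (1.38×10^25 / (5.67×10⁻⁸ × 1.55×10^15))^(1/4).
T = (1.57×10^17)^(1/4) = 19900 K.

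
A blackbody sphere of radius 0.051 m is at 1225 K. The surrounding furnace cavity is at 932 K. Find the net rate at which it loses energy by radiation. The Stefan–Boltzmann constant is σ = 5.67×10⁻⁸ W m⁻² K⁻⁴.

Q ≈ 2770 W

A = 4πr² = 4π × (0.051)² = 0.0327 m².
Q = σA(T⁴ − T_s⁴). T⁴ − T_s⁴ = (1225)⁴ − (932)⁴ = 2.25×10^12 − 7.55×10^11 = 1.50×10^12 K⁴.
Q = 5.67×10⁻⁸ × 0.0327 × 1.50×10^12 = 2770 W.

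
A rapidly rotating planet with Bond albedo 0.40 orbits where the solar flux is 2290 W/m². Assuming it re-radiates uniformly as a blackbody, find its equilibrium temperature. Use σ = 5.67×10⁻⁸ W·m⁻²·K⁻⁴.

T ≈ 279 K

Power absorbed = (1−a)S·πR²; power emitted = 4πR²σT⁴. Equating and cancelling πR²:
T = ((1−a)S / 4σ)^(1/4) = (1370 / (4 × 5.67×10⁻⁸))^(1/4) = (6.06×10^9)^(1/4).
T = 279 K.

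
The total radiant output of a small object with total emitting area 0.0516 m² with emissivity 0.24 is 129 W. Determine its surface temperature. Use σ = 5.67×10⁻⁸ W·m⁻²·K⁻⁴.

From P = εσAT⁴, T = (P / εσA)^(1/4) = (129 / (0.24 × 5.67×10⁻⁸ × 0.0516))^(1/4).
T = (1.84×10^11)^(1/4) = 655 K.

T ≈ 655 K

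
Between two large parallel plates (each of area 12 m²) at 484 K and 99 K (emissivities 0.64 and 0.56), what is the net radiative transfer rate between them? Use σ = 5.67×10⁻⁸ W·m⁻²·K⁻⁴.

For two large parallel gray plates, q = σ(T₁⁴ − T₂⁴) / (1/ε₁ + 1/ε₂ − 1).
1/ε₁ + 1/ε₂ − 1 = 1/0.64 + 1/0.56 − 1 = 2.348.
T₁⁴ − T₂⁴ = 5.49×10^10 − 9.61×10^7 = 5.48×10^10 K⁴.
q = 5.67×10⁻⁸ × 5.48×10^10 / 2.348 = 1320 W/m².
Q = q·A = 1320 × 12 = 15900 W.

Q ≈ 15900 W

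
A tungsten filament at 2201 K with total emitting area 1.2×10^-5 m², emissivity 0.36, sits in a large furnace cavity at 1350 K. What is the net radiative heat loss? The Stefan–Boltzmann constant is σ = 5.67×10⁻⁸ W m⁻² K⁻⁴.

Q = εσA(T⁴ − T_s⁴). T⁴ − T_s⁴ = (2201)⁴ − (1350)⁴ = 2.35×10^13 − 3.32×10^12 = 2.01×10^13 K⁴.
Q = 0.36 × 5.67×10⁻⁸ × 1.20×10^-5 × 2.01×10^13 = 4.93 W.

Q ≈ 4.93 W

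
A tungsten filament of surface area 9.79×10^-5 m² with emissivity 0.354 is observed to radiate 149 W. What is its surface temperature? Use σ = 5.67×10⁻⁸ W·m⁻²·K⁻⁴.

T ≈ 2950 K

From P = εσAT⁴, T = (P / εσA)^(1/4) = (149 / (0.354 × 5.67×10⁻⁸ × 9.79×10^-5))^(1/4).
T = (7.58×10^13)^(1/4) = 2950 K.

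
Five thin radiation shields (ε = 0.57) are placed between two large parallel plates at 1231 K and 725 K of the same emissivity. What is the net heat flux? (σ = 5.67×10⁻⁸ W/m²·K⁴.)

q ≈ 7610 W/m²

Each of the 6 gaps contributes resistance (2/ε − 1) = 2/0.57 − 1 = 2.509; total = 15.05.
q = σ(T₁⁴ − T₂⁴) / 15.05 = 5.67×10⁻⁸ × 2.02×10^12 / 15.05 = 7610 W/m².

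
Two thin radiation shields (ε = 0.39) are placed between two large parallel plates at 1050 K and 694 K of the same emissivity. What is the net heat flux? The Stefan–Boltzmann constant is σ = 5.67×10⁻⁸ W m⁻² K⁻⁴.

Each of the 3 gaps contributes resistance (2/ε − 1) = 2/0.39 − 1 = 4.128; total = 12.38.
q = σ(T₁⁴ − T₂⁴) / 12.38 = 5.67×10⁻⁸ × 9.84×10^11 / 12.38 = 4500 W/m².

q ≈ 4500 W/m²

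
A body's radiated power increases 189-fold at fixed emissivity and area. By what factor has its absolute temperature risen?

P ∝ T⁴ ⇒ T ∝ P^(1/4), so T scales by (189)^(1/4) = 3.71.

factor ≈ 3.71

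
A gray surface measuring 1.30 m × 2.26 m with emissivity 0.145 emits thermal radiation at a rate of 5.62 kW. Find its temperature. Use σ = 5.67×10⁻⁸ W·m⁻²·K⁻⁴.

A = 1.30 × 2.26 = 2.94 m².
From P = εσAT⁴, T = (P / εσA)^(1/4) = (5620 / (0.145 × 5.67×10⁻⁸ × 2.94))^(1/4).
T = (2.33×10^11)^(1/4) = 695 K.

T ≈ 695 K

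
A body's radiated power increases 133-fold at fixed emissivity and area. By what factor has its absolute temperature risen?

factor ≈ 3.40

P ∝ T⁴ ⇒ T ∝ P^(1/4), so T scales by (133)^(1/4) = 3.40.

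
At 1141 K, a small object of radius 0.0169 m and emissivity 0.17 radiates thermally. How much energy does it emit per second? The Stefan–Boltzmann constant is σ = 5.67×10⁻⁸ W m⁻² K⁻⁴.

A = 4πr² = 4π × (0.0169)² = 3.59×10^-3 m².
P = εσAT⁴ = 0.17 × 5.67×10⁻⁸ × 3.59×10^-3 × (1141)⁴ = 0.17 × 5.67×10⁻⁸ × 3.59×10^-3 × 1.69×10^12.
P = 58.6 W.

P ≈ 58.6 W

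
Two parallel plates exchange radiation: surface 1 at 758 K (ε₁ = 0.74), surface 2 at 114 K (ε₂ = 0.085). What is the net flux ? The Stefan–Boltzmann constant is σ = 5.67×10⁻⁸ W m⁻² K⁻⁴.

For two large parallel gray plates, q = σ(T₁⁴ − T₂⁴) / (1/ε₁ + 1/ε₂ − 1).
1/ε₁ + 1/ε₂ − 1 = 1/0.74 + 1/0.085 − 1 = 12.12.
T₁⁴ − T₂⁴ = 3.30×10^11 − 1.69×10^8 = 3.30×10^11 K⁴.
q = 5.67×10⁻⁸ × 3.30×10^11 / 12.12 = 1540 W/m².

q ≈ 1540 W/m²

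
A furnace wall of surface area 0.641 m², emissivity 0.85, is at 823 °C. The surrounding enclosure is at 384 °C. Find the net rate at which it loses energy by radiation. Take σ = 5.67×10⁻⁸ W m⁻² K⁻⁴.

Convert: 823 °C = 1096 K; 384 °C = 657 K.
Q = εσA(T⁴ − T_s⁴). T⁴ − T_s⁴ = (1096)⁴ − (657)⁴ = 1.44×10^12 − 1.86×10^11 = 1.26×10^12 K⁴.
Q = 0.85 × 5.67×10⁻⁸ × 0.641 × 1.26×10^12 = 38800 W.

Q ≈ 38800 W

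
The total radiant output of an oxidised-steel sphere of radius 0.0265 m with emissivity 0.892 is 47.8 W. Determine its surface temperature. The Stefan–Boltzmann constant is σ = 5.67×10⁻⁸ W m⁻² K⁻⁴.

T ≈ 572 K

A = 4πr² = 4π × (0.0265)² = 8.82×10^-3 m².
From P = εσAT⁴, T = (P / εσA)^(1/4) = (47.8 / (0.892 × 5.67×10⁻⁸ × 8.82×10^-3))^(1/4).
T = (1.07×10^11)^(1/4) = 572 K.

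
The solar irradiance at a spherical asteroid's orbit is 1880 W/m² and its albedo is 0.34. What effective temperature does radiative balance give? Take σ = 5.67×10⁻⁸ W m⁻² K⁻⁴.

Power absorbed = (1−a)S·πR²; power emitted = 4πR²σT⁴. Equating and cancelling πR²:
T = ((1−a)S / 4σ)^(1/4) = (1240 / (4 × 5.67×10⁻⁸))^(1/4) = (5.47×10^9)^(1/4).
T = 272 K.

T ≈ 272 K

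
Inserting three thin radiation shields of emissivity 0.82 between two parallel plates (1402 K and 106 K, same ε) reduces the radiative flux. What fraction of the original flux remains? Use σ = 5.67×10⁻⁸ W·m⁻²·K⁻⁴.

ratio ≈ 0.250

With N identical shields there are N+1 = 4 gaps in series, each with the same radiative resistance, so the flux falls to 1/(N+1) of its unshielded value.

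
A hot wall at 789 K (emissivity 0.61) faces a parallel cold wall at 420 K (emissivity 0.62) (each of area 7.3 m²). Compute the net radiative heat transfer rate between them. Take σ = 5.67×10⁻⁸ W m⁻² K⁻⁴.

For two large parallel gray plates, q = σ(T₁⁴ − T₂⁴) / (1/ε₁ + 1/ε₂ − 1).
1/ε₁ + 1/ε₂ − 1 = 1/0.61 + 1/0.62 − 1 = 2.252.
T₁⁴ − T₂⁴ = 3.88×10^11 − 3.11×10^10 = 3.56×10^11 K⁴.
q = 5.67×10⁻⁸ × 3.56×10^11 / 2.252 = 8970 W/m².
Q = q·A = 8970 × 7.3 = 65500 W.

Q ≈ 65500 W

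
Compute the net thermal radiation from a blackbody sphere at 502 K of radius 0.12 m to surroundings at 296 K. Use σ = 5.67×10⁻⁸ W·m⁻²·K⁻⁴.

A = 4πr² = 4π × (0.12)² = 0.181 m².
Q = σA(T⁴ − T_s⁴). T⁴ − T_s⁴ = (502)⁴ − (296)⁴ = 6.35×10^10 − 7.68×10^9 = 5.58×10^10 K⁴.
Q = 5.67×10⁻⁸ × 0.181 × 5.58×10^10 = 573 W.

Q ≈ 573 W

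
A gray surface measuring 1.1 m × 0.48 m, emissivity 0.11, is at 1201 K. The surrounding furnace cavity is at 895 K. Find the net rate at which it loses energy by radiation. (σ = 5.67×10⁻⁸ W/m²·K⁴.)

Q ≈ 4740 W

A = 1.1 × 0.48 = 0.528 m².
Q = εσA(T⁴ − T_s⁴). T⁴ − T_s⁴ = (1201)⁴ − (895)⁴ = 2.08×10^12 − 6.42×10^11 = 1.44×10^12 K⁴.
Q = 0.11 × 5.67×10⁻⁸ × 0.528 × 1.44×10^12 = 4740 W.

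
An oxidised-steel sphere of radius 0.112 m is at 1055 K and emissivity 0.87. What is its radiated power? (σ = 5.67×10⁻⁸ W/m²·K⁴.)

A = 4πr² = 4π × (0.112)² = 0.158 m².
P = εσAT⁴ = 0.87 × 5.67×10⁻⁸ × 0.158 × (1055)⁴ = 0.87 × 5.67×10⁻⁸ × 0.158 × 1.24×10^12.
P = 9630 W.

P ≈ 9630 W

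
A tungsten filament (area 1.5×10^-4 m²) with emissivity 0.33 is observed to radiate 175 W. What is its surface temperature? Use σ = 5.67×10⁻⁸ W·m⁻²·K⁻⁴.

From P = εσAT⁴, T = (P / εσA)^(1/4) = (175 / (0.33 × 5.67×10⁻⁸ × 1.50×10^-4))^(1/4).
T = (6.24×10^13)^(1/4) = 2810 K.

T ≈ 2810 K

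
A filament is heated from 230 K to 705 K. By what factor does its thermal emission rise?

ratio ≈ 88.3

P ∝ T⁴, so the ratio is (705/230)⁴ = (3.065)⁴ = 88.3.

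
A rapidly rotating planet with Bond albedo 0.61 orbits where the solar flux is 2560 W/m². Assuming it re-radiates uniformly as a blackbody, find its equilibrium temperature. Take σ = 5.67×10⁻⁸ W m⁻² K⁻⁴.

Power absorbed = (1−a)S·πR²; power emitted = 4πR²σT⁴. Equating and cancelling πR²:
T = ((1−a)S / 4σ)^(1/4) = (998 / (4 × 5.67×10⁻⁸))^(1/4) = (4.40×10^9)^(1/4).
T = 258 K.

T ≈ 258 K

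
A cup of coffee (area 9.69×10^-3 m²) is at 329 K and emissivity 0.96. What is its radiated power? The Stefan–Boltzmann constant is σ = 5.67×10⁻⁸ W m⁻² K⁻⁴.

P ≈ 6.18 W

Stefan–Boltzmann: P = εσAT⁴ = 0.96 × 5.67×10⁻⁸ × 9.69×10^-3 × (329)⁴ = 0.96 × 5.67×10⁻⁸ × 9.69×10^-3 × 1.17×10^10.
P = 6.18 W.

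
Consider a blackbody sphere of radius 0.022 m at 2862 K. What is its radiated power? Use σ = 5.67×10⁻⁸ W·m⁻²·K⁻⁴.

P ≈ 23100 W

A = 4πr² = 4π × (0.022)² = 6.08×10^-3 m².
P = σAT⁴ = 5.67×10⁻⁸ × 6.08×10^-3 × (2862)⁴ = 5.67×10⁻⁸ × 6.08×10^-3 × 6.71×10^13.
P = 23100 W.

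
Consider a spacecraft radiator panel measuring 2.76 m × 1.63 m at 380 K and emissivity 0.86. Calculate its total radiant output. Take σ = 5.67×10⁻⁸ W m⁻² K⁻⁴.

P ≈ 4570 W

A = 2.76 × 1.63 = 4.50 m².
Stefan–Boltzmann: P = εσAT⁴ = 0.86 × 5.67×10⁻⁸ × 4.50 × (380)⁴ = 0.86 × 5.67×10⁻⁸ × 4.50 × 2.09×10^10.
P = 4570 W.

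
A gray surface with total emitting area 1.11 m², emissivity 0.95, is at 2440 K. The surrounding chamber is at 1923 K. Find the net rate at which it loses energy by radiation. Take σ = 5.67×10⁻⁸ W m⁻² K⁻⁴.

Q = εσA(T⁴ − T_s⁴). T⁴ − T_s⁴ = (2440)⁴ − (1923)⁴ = 3.54×10^13 − 1.37×10^13 = 2.18×10^13 K⁴.
Q = 0.95 × 5.67×10⁻⁸ × 1.11 × 2.18×10^13 = 1.30×10^6 W.

Q ≈ 1.30×10^6 W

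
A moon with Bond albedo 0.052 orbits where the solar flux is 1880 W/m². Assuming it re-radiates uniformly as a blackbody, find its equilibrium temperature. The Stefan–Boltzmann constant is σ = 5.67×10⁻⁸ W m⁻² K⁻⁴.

Power absorbed = (1−a)S·πR²; power emitted = 4πR²σT⁴. Equating and cancelling πR²:
T = ((1−a)S / 4σ)^(1/4) = (1780 / (4 × 5.67×10⁻⁸))^(1/4) = (7.86×10^9)^(1/4).
T = 298 K.

T ≈ 298 K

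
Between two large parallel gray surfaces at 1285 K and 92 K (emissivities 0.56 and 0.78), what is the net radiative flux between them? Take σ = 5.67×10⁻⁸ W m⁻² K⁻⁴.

For two large parallel gray plates, q = σ(T₁⁴ − T₂⁴) / (1/ε₁ + 1/ε₂ − 1).
1/ε₁ + 1/ε₂ − 1 = 1/0.56 + 1/0.78 − 1 = 2.068.
T₁⁴ − T₂⁴ = 2.73×10^12 − 7.16×10^7 = 2.73×10^12 K⁴.
q = 5.67×10⁻⁸ × 2.73×10^12 / 2.068 = 74800 W/m².

q ≈ 74800 W/m²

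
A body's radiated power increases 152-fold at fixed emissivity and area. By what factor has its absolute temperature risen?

factor ≈ 3.51

P ∝ T⁴ ⇒ T ∝ P^(1/4), so T scales by (152)^(1/4) = 3.51.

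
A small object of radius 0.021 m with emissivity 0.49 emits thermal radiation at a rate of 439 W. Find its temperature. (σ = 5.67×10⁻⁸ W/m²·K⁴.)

A = 4πr² = 4π × (0.021)² = 5.54×10^-3 m².
From P = εσAT⁴, T = (P / εσA)^(1/4) = (439 / (0.49 × 5.67×10⁻⁸ × 5.54×10^-3))^(1/4).
T = (2.85×10^12)^(1/4) = 1300 K.

T ≈ 1300 K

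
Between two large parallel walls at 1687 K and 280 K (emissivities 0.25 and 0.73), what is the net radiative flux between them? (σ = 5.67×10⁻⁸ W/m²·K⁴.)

For two large parallel gray plates, q = σ(T₁⁴ − T₂⁴) / (1/ε₁ + 1/ε₂ − 1).
1/ε₁ + 1/ε₂ − 1 = 1/0.25 + 1/0.73 − 1 = 4.370.
T₁⁴ − T₂⁴ = 8.10×10^12 − 6.15×10^9 = 8.09×10^12 K⁴.
q = 5.67×10⁻⁸ × 8.09×10^12 / 4.370 = 1.05×10^5 W/m².

q ≈ 1.05×10^5 W/m²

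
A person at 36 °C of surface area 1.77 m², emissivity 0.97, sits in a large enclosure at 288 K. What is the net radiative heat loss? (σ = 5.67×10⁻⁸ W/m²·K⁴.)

Q ≈ 218 W

Convert: 36 °C = 309 K.
Q = εσA(T⁴ − T_s⁴). T⁴ − T_s⁴ = (309)⁴ − (288)⁴ = 9.12×10^9 − 6.88×10^9 = 2.24×10^9 K⁴.
Q = 0.97 × 5.67×10⁻⁸ × 1.77 × 2.24×10^9 = 218 W.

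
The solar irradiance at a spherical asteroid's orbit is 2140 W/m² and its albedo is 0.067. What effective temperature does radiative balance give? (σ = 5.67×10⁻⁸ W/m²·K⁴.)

T ≈ 306 K

Power absorbed = (1−a)S·πR²; power emitted = 4πR²σT⁴. Equating and cancelling πR²:
T = ((1−a)S / 4σ)^(1/4) = (2000 / (4 × 5.67×10⁻⁸))^(1/4) = (8.80×10^9)^(1/4).
T = 306 K.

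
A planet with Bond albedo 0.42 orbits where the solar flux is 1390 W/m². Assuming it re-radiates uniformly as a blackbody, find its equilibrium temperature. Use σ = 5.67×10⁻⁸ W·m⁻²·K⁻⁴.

T ≈ 244 K

Power absorbed = (1−a)S·πR²; power emitted = 4πR²σT⁴. Equating and cancelling πR²:
T = ((1−a)S / 4σ)^(1/4) = (806 / (4 × 5.67×10⁻⁸))^(1/4) = (3.55×10^9)^(1/4).
T = 244 K.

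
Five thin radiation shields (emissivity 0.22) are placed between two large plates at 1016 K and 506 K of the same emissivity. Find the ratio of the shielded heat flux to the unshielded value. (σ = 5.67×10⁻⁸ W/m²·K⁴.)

With N identical shields there are N+1 = 6 gaps in series, each with the same radiative resistance, so the flux falls to 1/(N+1) of its unshielded value.

ratio ≈ 0.167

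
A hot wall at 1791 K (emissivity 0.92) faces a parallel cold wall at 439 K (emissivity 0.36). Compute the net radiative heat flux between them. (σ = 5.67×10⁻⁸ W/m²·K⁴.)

For two large parallel gray plates, q = σ(T₁⁴ − T₂⁴) / (1/ε₁ + 1/ε₂ − 1).
1/ε₁ + 1/ε₂ − 1 = 1/0.92 + 1/0.36 − 1 = 2.865.
T₁⁴ − T₂⁴ = 1.03×10^13 − 3.71×10^10 = 1.03×10^13 K⁴.
q = 5.67×10⁻⁸ × 1.03×10^13 / 2.865 = 2.03×10^5 W/m².

q ≈ 2.03×10^5 W/m²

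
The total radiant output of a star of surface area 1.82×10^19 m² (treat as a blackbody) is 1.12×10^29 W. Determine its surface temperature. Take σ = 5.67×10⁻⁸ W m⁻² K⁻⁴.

From P = σAT⁴, T = (P / σA)^(1/4) = (1.12×10^29 / (5.67×10⁻⁸ × 1.82×10^19))^(1/4).
T = (1.09×10^17)^(1/4) = 18200 K.

T ≈ 18200 K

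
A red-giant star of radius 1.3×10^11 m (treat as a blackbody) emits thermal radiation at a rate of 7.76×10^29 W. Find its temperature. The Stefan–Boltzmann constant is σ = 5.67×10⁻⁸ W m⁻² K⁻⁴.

A = 4πr² = 4π × (1.3×10^11)² = 2.12×10^23 m².
From P = σAT⁴, T = (P / σA)^(1/4) = (7.76×10^29 / (5.67×10⁻⁸ × 2.12×10^23))^(1/4).
T = (6.44×10^13)^(1/4) = 2830 K.

T ≈ 2830 K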